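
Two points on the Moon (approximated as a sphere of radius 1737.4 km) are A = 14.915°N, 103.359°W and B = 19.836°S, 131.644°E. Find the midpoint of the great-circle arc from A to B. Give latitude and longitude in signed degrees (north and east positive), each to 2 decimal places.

Central angle δ = 2.2252 rad. Interpolating on the sphere with fraction f = 0.5:
P = [sin((1−f)δ)·A + sin(fδ)·B] / sin δ = 1.1303·A + 1.1303·B in Cartesian coordinates,
giving P = (-0.9589, -0.2681, -0.0926), i.e. latitude -5.31°, longitude -164.38°.

-5.31°, -164.38°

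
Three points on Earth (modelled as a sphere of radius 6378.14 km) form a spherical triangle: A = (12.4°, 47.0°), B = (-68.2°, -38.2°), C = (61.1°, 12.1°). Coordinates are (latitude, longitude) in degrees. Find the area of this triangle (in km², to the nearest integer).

52840248 km²

Side lengths (central angles): a = 2.3437, b = 0.9581, c = 1.7406 rad; semiperimeter s = 2.5212.
By l'Huilier's theorem, tan(E/4) = √[tan(s/2) tan((s−a)/2) tan((s−b)/2) tan((s−c)/2)], giving spherical excess E = 1.2989 rad.
Area = E·R² = 1.2989 × (6378.14)² ≈ 52840248 km².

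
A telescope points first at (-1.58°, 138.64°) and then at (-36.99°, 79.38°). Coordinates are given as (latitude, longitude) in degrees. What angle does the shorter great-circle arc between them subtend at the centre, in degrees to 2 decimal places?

64.87°

With latitudes φ₁ = -1.580°, φ₂ = -36.990° and longitude difference Δλ = -59.260°:
cos c = sin φ₁ sin φ₂ + cos φ₁ cos φ₂ cos Δλ = (-0.0276)(-0.6017) + (0.9996)(0.7987)(0.5111) = 0.42471,
so c = arccos(0.42471) = 1.13216 rad.
So the angular separation is 64.87°.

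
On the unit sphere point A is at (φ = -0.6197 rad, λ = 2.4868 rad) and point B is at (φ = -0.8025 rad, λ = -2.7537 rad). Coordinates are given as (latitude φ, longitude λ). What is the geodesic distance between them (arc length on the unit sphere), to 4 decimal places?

0.7916

With latitudes φ₁ = -35.506°, φ₂ = -45.980° and longitude difference Δλ = 59.741°:
cos c = sin φ₁ sin φ₂ + cos φ₁ cos φ₂ cos Δλ = (-0.5808)(-0.7191) + (0.8141)(0.6949)(0.5039) = 0.70270,
so c = arccos(0.70270) = 0.79161 rad.
On the unit sphere the arc length equals the central angle: 0.7916.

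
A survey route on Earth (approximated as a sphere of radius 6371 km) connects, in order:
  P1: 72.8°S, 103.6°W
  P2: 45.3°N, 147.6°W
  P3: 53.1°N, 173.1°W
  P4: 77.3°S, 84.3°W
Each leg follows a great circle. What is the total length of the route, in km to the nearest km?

Leg P1→P2: central angle 2.1287 rad, distance 13561.8 km.
Leg P2→P3: central angle 0.3188 rad, distance 2031.2 km.
Leg P3→P4: central angle 2.4612 rad, distance 15680.6 km.
Total: 13561.8 + 2031.2 + 15680.6 ≈ 31274 km.

31274 km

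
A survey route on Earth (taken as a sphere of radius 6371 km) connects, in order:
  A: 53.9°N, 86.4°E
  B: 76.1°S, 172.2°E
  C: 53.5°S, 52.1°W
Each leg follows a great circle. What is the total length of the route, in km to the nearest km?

20907 km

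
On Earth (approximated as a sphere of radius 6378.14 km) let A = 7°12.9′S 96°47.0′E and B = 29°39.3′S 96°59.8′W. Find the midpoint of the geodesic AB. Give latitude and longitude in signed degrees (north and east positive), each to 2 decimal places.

-67.69°, 151.21°

Central angle δ = 2.4578 rad. Interpolating on the sphere with fraction f = 0.5:
P = [sin((1−f)δ)·A + sin(fδ)·B] / sin δ = 1.4913·A + 1.4913·B in Cartesian coordinates,
giving P = (-0.3326, 0.1828, -0.9252), i.e. latitude -67.69°, longitude 151.21°.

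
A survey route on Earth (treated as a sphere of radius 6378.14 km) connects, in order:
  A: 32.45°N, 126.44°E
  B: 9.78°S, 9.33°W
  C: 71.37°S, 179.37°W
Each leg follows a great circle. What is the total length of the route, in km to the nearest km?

Leg A→B: central angle 2.3282 rad, distance 14849.4 km.
Leg B→C: central angle 1.7205 rad, distance 10973.3 km.
Total: 14849.4 + 10973.3 ≈ 25823 km.

25823 km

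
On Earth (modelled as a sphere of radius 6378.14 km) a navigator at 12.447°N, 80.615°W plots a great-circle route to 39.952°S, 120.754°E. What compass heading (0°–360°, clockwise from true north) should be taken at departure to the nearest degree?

With φ₁ = 0.2172, φ₂ = -0.6973, Δλ = -2.7686 rad, the forward-azimuth formula gives
θ = atan2( sin Δλ cos φ₂ , cos φ₁ sin φ₂ − sin φ₁ cos φ₂ cos Δλ ) = atan2(-0.2793, -0.4732) = -149.45°.
Adding 360° brings this into [0°, 360°): 211°.

211°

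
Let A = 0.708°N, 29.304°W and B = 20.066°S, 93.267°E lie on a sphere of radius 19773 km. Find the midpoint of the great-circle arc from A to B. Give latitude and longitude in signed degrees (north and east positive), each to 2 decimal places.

-19.52°, 28.72°

Central angle δ = 2.1058 rad. Interpolating on the sphere with fraction f = 0.5:
P = [sin((1−f)δ)·A + sin(fδ)·B] / sin δ = 1.0100·A + 1.0100·B in Cartesian coordinates,
giving P = (0.8266, 0.4529, -0.3341), i.e. latitude -19.52°, longitude 28.72°.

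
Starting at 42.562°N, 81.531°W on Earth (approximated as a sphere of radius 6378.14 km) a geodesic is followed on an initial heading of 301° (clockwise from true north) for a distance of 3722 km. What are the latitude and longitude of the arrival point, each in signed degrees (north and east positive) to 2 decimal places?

50.67°, -129.70°

Angular distance δ = d/R = 3722/6378.14 = 0.58356 rad; initial bearing θ = 5.2534 rad.
sin φ₂ = sin φ₁ cos δ + cos φ₁ sin δ cos θ = (0.6764)(0.8345) + (0.7365)(0.5510)(0.5150) = 0.7735, so φ₂ = 50.67°.
Δλ = atan2(sin θ sin δ cos φ₁, cos δ − sin φ₁ sin φ₂) = atan2(-0.3479, 0.3113) = -48.171°.
λ₂ = -81.531° − 48.171° = -129.70°.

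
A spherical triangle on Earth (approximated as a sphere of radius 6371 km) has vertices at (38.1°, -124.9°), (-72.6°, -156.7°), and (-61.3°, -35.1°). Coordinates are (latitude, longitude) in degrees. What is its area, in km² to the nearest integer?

Side lengths (central angles): a = 0.7048, b = 2.1411, c = 1.9701 rad; semiperimeter s = 2.4080.
By l'Huilier's theorem, tan(E/4) = √[tan(s/2) tan((s−a)/2) tan((s−b)/2) tan((s−c)/2)], giving spherical excess E = 1.1584 rad.
Area = E·R² = 1.1584 × (6371)² ≈ 47020199 km².

47020199 km²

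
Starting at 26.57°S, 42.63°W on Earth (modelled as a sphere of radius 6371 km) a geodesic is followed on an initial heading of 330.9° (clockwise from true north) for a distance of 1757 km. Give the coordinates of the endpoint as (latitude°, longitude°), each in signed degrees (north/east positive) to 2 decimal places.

-12.57°, -50.43°

Angular distance δ = d/R = 1757/6371 = 0.27578 rad; initial bearing θ = 5.7753 rad.
sin φ₂ = sin φ₁ cos δ + cos φ₁ sin δ cos θ = (-0.4473)(0.9622) + (0.8944)(0.2723)(0.8738) = -0.2176, so φ₂ = -12.57°.
Δλ = atan2(sin θ sin δ cos φ₁, cos δ − sin φ₁ sin φ₂) = atan2(-0.1184, 0.8649) = -7.798°.
λ₂ = -42.630° − 7.798° = -50.43°.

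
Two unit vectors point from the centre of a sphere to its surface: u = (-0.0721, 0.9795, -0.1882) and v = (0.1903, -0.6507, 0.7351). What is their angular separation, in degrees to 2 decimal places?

142.13°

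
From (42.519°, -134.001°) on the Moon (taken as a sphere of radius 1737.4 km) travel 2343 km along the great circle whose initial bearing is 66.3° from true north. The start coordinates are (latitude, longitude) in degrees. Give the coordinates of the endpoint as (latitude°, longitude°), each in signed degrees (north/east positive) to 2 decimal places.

25.97°, -37.45°

Angular distance δ = d/R = 2343/1737.4 = 1.34857 rad; initial bearing θ = 1.1572 rad.
sin φ₂ = sin φ₁ cos δ + cos φ₁ sin δ cos θ = (0.6758)(0.2204) + (0.7371)(0.9754)(0.4019) = 0.4379, so φ₂ = 25.97°.
Δλ = atan2(sin θ sin δ cos φ₁, cos δ − sin φ₁ sin φ₂) = atan2(0.6583, -0.0756) = 96.548°.
λ₂ = -134.001° + 96.548° = -37.45°.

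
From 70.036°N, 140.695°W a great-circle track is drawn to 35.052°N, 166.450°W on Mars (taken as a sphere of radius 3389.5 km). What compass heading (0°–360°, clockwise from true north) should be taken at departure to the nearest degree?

216°

Δλ = -25.755° = -0.4495 rad.
y = sin Δλ · cos φ₂ = (-0.4345)(0.8186) = -0.3557
x = cos φ₁ sin φ₂ − sin φ₁ cos φ₂ cos Δλ = (0.3414)(0.5743) − (0.9399)(0.8186)(0.9007) = -0.4969
θ = atan2(y, x) = -144.40°; adding 360° gives 216°.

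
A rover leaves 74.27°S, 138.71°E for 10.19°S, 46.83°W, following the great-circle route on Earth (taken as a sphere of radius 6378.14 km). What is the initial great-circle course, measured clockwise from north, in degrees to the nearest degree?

175°

Δλ = 174.460° = 3.0449 rad.
y = sin Δλ · cos φ₂ = (0.0965)(0.9842) = 0.0950
x = cos φ₁ sin φ₂ − sin φ₁ cos φ₂ cos Δλ = (0.2711)(-0.1769) − (-0.9625)(0.9842)(-0.9953) = -0.9909
θ = atan2(y, x) = 174.52°, so the bearing is 175°.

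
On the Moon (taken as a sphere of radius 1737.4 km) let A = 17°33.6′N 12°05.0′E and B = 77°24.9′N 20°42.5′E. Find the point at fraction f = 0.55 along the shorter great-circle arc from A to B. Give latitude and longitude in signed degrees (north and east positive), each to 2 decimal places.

The central angle between A and B is δ = 1.0474 rad.
With f = 0.55, the slerp weights are sin((1−f)δ)/sin δ = 0.5243 and sin(fδ)/sin δ = 0.6289.
Weighted sum of the unit vectors: (0.5243)·(0.9323,0.1996,0.3017) + (0.6289)·(0.2038,0.0770,0.9760) = (0.6169, 0.1531, 0.7720).
Converting back: φ = atan2(z, √(x²+y²)) = 50.53°, λ = atan2(y, x) = 13.94°.

50.53°, 13.94°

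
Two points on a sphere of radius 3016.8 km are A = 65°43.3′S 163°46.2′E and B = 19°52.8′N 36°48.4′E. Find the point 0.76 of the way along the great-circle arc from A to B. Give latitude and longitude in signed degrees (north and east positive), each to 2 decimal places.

The central angle between A and B is δ = 2.1442 rad.
With f = 0.76, the slerp weights are sin((1−f)δ)/sin δ = 0.5859 and sin(fδ)/sin δ = 1.1883.
Weighted sum of the unit vectors: (0.5859)·(-0.3948,0.1149,-0.9116) + (1.1883)·(0.7529,0.5634,0.3401) = (0.6634, 0.7368, -0.1300).
Converting back: φ = atan2(z, √(x²+y²)) = -7.47°, λ = atan2(y, x) = 48.00°.

-7.47°, 48.00°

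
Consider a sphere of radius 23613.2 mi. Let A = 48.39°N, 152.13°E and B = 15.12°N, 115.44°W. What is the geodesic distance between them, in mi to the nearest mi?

33109 mi

With latitudes φ₁ = 48.390°, φ₂ = 15.120° and longitude difference Δλ = 92.430°:
cos c = sin φ₁ sin φ₂ + cos φ₁ cos φ₂ cos Δλ = (0.7477)(0.2608) + (0.6641)(0.9654)(-0.0424) = 0.16785,
so c = arccos(0.16785) = 1.40215 rad.
Distance = R·c = 23613.2 × 1.4022 ≈ 33109 mi.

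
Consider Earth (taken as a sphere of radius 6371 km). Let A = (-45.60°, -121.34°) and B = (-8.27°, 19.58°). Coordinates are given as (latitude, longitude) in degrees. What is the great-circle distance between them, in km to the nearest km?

12873 km

With latitudes φ₁ = -45.600°, φ₂ = -8.270° and longitude difference Δλ = 140.920°:
cos c = sin φ₁ sin φ₂ + cos φ₁ cos φ₂ cos Δλ = (-0.7145)(-0.1438) + (0.6997)(0.9896)(-0.7763) = -0.43471,
so c = arccos(-0.43471) = 2.02051 rad.
Distance = R·c = 6371 × 2.0205 ≈ 12873 km.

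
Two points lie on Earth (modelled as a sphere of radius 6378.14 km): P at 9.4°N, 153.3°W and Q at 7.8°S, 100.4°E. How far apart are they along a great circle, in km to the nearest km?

11939 km

Let φ₁ = 0.1641 rad, φ₂ = -0.1361 rad, and Δλ = -1.8553 rad.
Haversine: a = sin²(Δφ/2) + cos φ₁ cos φ₂ sin²(Δλ/2) = 0.0224 + (0.9866)(0.9907)(0.6403) = 0.64825.
Central angle c = 2·arcsin(√a) = 1.87182 rad.
Distance = R·c = 6378.14 × 1.8718 ≈ 11939 km.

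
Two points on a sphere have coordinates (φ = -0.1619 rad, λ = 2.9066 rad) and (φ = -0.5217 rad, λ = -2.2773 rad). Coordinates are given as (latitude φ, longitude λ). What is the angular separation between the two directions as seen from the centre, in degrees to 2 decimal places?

62.03°

In radians: φ₁ = -0.1619, φ₂ = -0.5217, Δλ = 62.984° = 1.0993 rad.
cos c = sin φ₁ sin φ₂ + cos φ₁ cos φ₂ cos Δλ = (-0.1612)(-0.4984) + (0.9869)(0.8670)(0.4542) = 0.46899,
so c = arccos(0.46899) = 1.08265 rad.
So the angular separation is 62.03°.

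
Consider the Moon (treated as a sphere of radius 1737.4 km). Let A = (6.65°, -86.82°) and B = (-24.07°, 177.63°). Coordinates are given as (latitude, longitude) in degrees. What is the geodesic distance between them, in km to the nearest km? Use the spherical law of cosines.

Let φ₁ = 0.1161 rad, φ₂ = -0.4201 rad, and Δλ = -1.6677 rad.
cos c = sin φ₁ sin φ₂ + cos φ₁ cos φ₂ cos Δλ = (0.1158)(-0.4079) + (0.9933)(0.9130)(-0.0967) = -0.13494,
so c = arccos(-0.13494) = 1.70615 rad.
Distance = R·c = 1737.4 × 1.7062 ≈ 2964 km.

2964 km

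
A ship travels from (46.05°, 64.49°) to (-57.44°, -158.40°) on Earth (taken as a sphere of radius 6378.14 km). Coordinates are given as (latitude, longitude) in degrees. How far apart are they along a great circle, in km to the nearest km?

Let φ₁ = 0.8037 rad, φ₂ = -1.0025 rad, and Δλ = 2.3930 rad.
cos c = sin φ₁ sin φ₂ + cos φ₁ cos φ₂ cos Δλ = (0.7199)(-0.8428) + (0.6940)(0.5382)(-0.7327) = -0.88045,
so c = arccos(-0.88045) = 2.64761 rad.
Distance = R·c = 6378.14 × 2.6476 ≈ 16887 km.

16887 km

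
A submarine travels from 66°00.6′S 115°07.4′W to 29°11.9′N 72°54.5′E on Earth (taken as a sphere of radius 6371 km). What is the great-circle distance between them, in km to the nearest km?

15885 km

Let φ₁ = -1.1521 rad, φ₂ = 0.5096 rad, and Δλ = -3.0014 rad.
Haversine: a = sin²(Δφ/2) + cos φ₁ cos φ₂ sin²(Δλ/2) = 0.5454 + (0.4066)(0.8729)(0.9951) = 0.89856.
Central angle c = 2·arcsin(√a) = 2.49332 rad.
Distance = R·c = 6371 × 2.4933 ≈ 15885 km.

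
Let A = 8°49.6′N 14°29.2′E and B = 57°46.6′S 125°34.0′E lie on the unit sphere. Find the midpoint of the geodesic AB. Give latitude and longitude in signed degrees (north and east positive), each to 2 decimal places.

-36.41°, 46.48°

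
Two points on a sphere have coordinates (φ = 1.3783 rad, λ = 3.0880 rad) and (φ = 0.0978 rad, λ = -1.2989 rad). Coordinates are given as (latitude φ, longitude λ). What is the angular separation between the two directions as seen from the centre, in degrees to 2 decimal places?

In radians: φ₁ = 1.3783, φ₂ = 0.0978, Δλ = 108.649° = 1.8963 rad.
cos c = sin φ₁ sin φ₂ + cos φ₁ cos φ₂ cos Δλ = (0.9815)(0.0976) + (0.1913)(0.9952)(-0.3198) = 0.03496,
so c = arccos(0.03496) = 1.53583 rad.
So the angular separation is 88.00°.

88.00°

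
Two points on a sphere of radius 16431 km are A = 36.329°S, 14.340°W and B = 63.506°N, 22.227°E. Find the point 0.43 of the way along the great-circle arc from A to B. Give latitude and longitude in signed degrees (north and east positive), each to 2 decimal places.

7.13°, -3.14°

The central angle between A and B is δ = 1.8148 rad.
With f = 0.43, the slerp weights are sin((1−f)δ)/sin δ = 0.8858 and sin(fδ)/sin δ = 0.7250.
Weighted sum of the unit vectors: (0.8858)·(0.7805,-0.1995,-0.5924) + (0.7250)·(0.4130,0.1688,0.8950) = (0.9908, -0.0544, 0.1241).
Converting back: φ = atan2(z, √(x²+y²)) = 7.13°, λ = atan2(y, x) = -3.14°.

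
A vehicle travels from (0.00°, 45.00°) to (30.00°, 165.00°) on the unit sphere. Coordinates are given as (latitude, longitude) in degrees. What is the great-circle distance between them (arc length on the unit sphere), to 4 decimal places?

2.0186

With latitudes φ₁ = 0.000°, φ₂ = 30.000° and longitude difference Δλ = 120.000°:
cos c = sin φ₁ sin φ₂ + cos φ₁ cos φ₂ cos Δλ = (0.0000)(0.5000) + (1.0000)(0.8660)(-0.5000) = -0.43301,
so c = arccos(-0.43301) = 2.01863 rad.
On the unit sphere the arc length equals the central angle: 2.0186.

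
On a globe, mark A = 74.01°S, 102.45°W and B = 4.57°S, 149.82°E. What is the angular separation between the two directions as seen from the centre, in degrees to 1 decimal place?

90.4°

Let φ₁ = -1.2917 rad, φ₂ = -0.0798 rad, and Δλ = -1.8802 rad.
cos c = sin φ₁ sin φ₂ + cos φ₁ cos φ₂ cos Δλ = (-0.9613)(-0.0797) + (0.2755)(0.9968)(-0.3045) = -0.00703,
so c = arccos(-0.00703) = 1.57782 rad.
So the angular separation is 90.4°.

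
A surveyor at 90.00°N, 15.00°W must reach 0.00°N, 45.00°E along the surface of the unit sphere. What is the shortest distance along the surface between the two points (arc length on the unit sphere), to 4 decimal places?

1.5708

Let φ₁ = 1.5708 rad, φ₂ = 0.0000 rad, and Δλ = 1.0472 rad.
Haversine: a = sin²(Δφ/2) + cos φ₁ cos φ₂ sin²(Δλ/2) = 0.5000 + (0.0000)(1.0000)(0.2500) = 0.50000.
Central angle c = 2·arcsin(√a) = 1.57080 rad.
On the unit sphere the arc length equals the central angle: 1.5708.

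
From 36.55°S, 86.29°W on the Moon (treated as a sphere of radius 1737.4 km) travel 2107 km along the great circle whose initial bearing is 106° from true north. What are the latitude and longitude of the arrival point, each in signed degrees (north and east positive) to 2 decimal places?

Angular distance δ = d/R = 2107/1737.4 = 1.21273 rad; initial bearing θ = 1.8500 rad.
sin φ₂ = sin φ₁ cos δ + cos φ₁ sin δ cos θ = (-0.5955)(0.3505) + (0.8033)(0.9366)(-0.2756) = -0.4161, so φ₂ = -24.59°.
Δλ = atan2(sin θ sin δ cos φ₁, cos δ − sin φ₁ sin φ₂) = atan2(0.7232, 0.1027) = 81.921°.
λ₂ = -86.290° + 81.921° = -4.37°.

-24.59°, -4.37°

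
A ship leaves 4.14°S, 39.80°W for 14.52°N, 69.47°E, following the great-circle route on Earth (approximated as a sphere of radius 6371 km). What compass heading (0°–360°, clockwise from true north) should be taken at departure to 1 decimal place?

76.0°

Δλ = 109.270° = 1.9071 rad.
y = sin Δλ · cos φ₂ = (0.9440)(0.9681) = 0.9138
x = cos φ₁ sin φ₂ − sin φ₁ cos φ₂ cos Δλ = (0.9974)(0.2507) − (-0.0722)(0.9681)(-0.3300) = 0.2270
θ = atan2(y, x) = 76.05°, so the bearing is 76.0°.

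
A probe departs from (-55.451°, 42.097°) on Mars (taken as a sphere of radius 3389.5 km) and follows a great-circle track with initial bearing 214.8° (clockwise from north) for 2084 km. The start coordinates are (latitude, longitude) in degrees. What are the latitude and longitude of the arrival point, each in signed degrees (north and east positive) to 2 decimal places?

Angular distance δ = d/R = 2084/3389.5 = 0.61484 rad; initial bearing θ = 3.7490 rad.
sin φ₂ = sin φ₁ cos δ + cos φ₁ sin δ cos θ = (-0.8236)(0.8169) + (0.5671)(0.5768)(-0.8211) = -0.9414, so φ₂ = -70.29°.
Δλ = atan2(sin θ sin δ cos φ₁, cos δ − sin φ₁ sin φ₂) = atan2(-0.1867, 0.0415) = -77.476°.
λ₂ = 42.097° − 77.476° = -35.38°.

-70.29°, -35.38°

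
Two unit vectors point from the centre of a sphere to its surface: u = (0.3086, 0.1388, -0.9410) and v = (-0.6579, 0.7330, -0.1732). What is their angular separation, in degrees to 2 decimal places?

u·v = 0.0617; |u| = 1.0000, |v| = 1.0001.
cos θ = (u·v)/(|u||v|) = 0.0617, so θ = 86.46°.

86.46°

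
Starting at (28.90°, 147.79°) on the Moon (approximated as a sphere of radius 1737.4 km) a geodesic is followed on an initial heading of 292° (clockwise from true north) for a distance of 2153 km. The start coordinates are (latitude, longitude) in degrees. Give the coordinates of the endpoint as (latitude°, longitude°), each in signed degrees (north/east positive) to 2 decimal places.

27.87°, 65.19°

Angular distance δ = d/R = 2153/1737.4 = 1.23921 rad; initial bearing θ = 5.0964 rad.
sin φ₂ = sin φ₁ cos δ + cos φ₁ sin δ cos θ = (0.4833)(0.3255) + (0.8755)(0.9455)(0.3746) = 0.4674, so φ₂ = 27.87°.
Δλ = atan2(sin θ sin δ cos φ₁, cos δ − sin φ₁ sin φ₂) = atan2(-0.7675, 0.0996) = -82.602°.
λ₂ = 147.790° − 82.602° = 65.19°.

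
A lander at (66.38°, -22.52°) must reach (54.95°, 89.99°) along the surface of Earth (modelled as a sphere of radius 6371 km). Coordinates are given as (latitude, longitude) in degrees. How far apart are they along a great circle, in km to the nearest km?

In radians: φ₁ = 1.1585, φ₂ = 0.9591, Δλ = 112.510° = 1.9637 rad.
Haversine: a = sin²(Δφ/2) + cos φ₁ cos φ₂ sin²(Δλ/2) = 0.0099 + (0.4007)(0.5743)(0.6914) = 0.16901.
Central angle c = 2·arcsin(√a) = 0.84735 rad.
Distance = R·c = 6371 × 0.8473 ≈ 5398 km.

5398 km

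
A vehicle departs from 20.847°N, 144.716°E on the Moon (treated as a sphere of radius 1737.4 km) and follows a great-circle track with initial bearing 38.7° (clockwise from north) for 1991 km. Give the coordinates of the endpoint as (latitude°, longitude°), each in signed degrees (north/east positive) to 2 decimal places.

Angular distance δ = d/R = 1991/1737.4 = 1.14597 rad; initial bearing θ = 0.6754 rad.
sin φ₂ = sin φ₁ cos δ + cos φ₁ sin δ cos θ = (0.3559)(0.4122) + (0.9345)(0.9111)(0.7804) = 0.8112, so φ₂ = 54.21°.
Δλ = atan2(sin θ sin δ cos φ₁, cos δ − sin φ₁ sin φ₂) = atan2(0.5324, 0.1235) = 76.941°.
λ₂ = 144.716° + 76.941° = 221.66° → -138.34° after wrapping to (−180°, 180°].

54.21°, -138.34°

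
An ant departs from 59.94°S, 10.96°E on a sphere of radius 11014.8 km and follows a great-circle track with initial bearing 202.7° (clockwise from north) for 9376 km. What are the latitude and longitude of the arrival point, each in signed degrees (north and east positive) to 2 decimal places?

Angular distance δ = d/R = 9376/11014.8 = 0.85122 rad; initial bearing θ = 3.5378 rad.
sin φ₂ = sin φ₁ cos δ + cos φ₁ sin δ cos θ = (-0.8655)(0.6591) + (0.5009)(0.7521)(-0.9225) = -0.9180, so φ₂ = -66.63°.
Δλ = atan2(sin θ sin δ cos φ₁, cos δ − sin φ₁ sin φ₂) = atan2(-0.1454, -0.1354) = -132.971°.
λ₂ = 10.960° − 132.971° = -122.01°.

-66.63°, -122.01°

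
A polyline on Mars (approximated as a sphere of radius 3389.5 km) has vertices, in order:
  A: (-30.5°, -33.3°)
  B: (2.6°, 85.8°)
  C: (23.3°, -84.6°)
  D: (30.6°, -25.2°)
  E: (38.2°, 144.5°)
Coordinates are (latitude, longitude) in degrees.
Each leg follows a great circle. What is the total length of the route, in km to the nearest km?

25560 km

Leg A→B: central angle 2.0282 rad, distance 6874.6 km.
Leg B→C: central angle 2.6610 rad, distance 9019.4 km.
Leg C→D: central angle 0.9226 rad, distance 3127.1 km.
Leg D→E: central angle 1.9291 rad, distance 6538.8 km.
Total: 6874.6 + 9019.4 + 3127.1 + 6538.8 ≈ 25560 km.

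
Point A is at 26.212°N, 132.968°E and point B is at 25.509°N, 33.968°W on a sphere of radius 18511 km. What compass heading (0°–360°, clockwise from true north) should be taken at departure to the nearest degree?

Δλ = -166.936° = -2.9136 rad.
y = sin Δλ · cos φ₂ = (-0.2260)(0.9025) = -0.2040
x = cos φ₁ sin φ₂ − sin φ₁ cos φ₂ cos Δλ = (0.8972)(0.4307) − (0.4417)(0.9025)(-0.9741) = 0.7747
θ = atan2(y, x) = -14.75°; adding 360° gives 345°.

345°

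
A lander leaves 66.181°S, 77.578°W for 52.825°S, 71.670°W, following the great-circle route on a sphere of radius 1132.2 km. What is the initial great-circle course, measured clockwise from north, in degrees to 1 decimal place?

15.3°

Δλ = 5.908° = 0.1031 rad.
y = sin Δλ · cos φ₂ = (0.1029)(0.6043) = 0.0622
x = cos φ₁ sin φ₂ − sin φ₁ cos φ₂ cos Δλ = (0.4038)(-0.7968) − (-0.9148)(0.6043)(0.9947) = 0.2281
θ = atan2(y, x) = 15.25°, so the bearing is 15.3°.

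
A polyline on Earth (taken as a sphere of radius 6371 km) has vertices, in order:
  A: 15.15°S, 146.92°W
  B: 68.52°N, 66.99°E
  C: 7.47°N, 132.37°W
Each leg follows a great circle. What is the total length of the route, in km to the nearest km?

Leg A→B: central angle 2.1371 rad, distance 13615.6 km.
Leg B→C: central angle 1.7942 rad, distance 11430.9 km.
Total: 13615.6 + 11430.9 ≈ 25046 km.

25046 km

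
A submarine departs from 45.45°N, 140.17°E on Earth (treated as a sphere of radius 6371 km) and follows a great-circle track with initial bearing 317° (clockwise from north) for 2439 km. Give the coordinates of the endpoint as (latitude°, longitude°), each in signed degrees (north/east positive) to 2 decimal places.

Angular distance δ = d/R = 2439/6371 = 0.38283 rad; initial bearing θ = 5.5327 rad.
sin φ₂ = sin φ₁ cos δ + cos φ₁ sin δ cos θ = (0.7126)(0.9276) + (0.7015)(0.3735)(0.7314) = 0.8527, so φ₂ = 58.51°.
Δλ = atan2(sin θ sin δ cos φ₁, cos δ − sin φ₁ sin φ₂) = atan2(-0.1787, 0.3199) = -29.188°.
λ₂ = 140.170° − 29.188° = 110.98°.

58.51°, 110.98°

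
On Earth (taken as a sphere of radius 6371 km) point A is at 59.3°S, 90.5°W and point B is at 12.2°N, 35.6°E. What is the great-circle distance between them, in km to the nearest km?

Let φ₁ = -1.0350 rad, φ₂ = 0.2129 rad, and Δλ = 2.2009 rad.
cos c = sin φ₁ sin φ₂ + cos φ₁ cos φ₂ cos Δλ = (-0.8599)(0.2113) + (0.5105)(0.9774)(-0.5892) = -0.47572,
so c = arccos(-0.47572) = 2.06658 rad.
Distance = R·c = 6371 × 2.0666 ≈ 13166 km.

13166 km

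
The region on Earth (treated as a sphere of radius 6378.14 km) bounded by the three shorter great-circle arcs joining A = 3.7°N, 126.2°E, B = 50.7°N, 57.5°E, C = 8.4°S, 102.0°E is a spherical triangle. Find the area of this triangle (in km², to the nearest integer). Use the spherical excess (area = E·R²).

13756400 km²

Side lengths (central angles): a = 1.2304, b = 0.4712, c = 1.2875 rad; semiperimeter s = 1.4945.
By l'Huilier's theorem, tan(E/4) = √[tan(s/2) tan((s−a)/2) tan((s−b)/2) tan((s−c)/2)], giving spherical excess E = 0.3382 rad.
Area = E·R² = 0.3382 × (6378.14)² ≈ 13756400 km².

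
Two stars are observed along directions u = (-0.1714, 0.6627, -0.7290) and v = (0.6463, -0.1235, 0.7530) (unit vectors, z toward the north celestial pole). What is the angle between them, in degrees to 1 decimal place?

u·v = -0.7416; |u| = 1.0000, |v| = 1.0000.
cos θ = (u·v)/(|u||v|) = -0.7416, so θ = 137.9°.

137.9°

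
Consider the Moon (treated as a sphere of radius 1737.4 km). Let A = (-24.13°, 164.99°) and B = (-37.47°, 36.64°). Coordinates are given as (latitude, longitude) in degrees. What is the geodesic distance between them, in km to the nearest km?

3080 km

Let φ₁ = -0.4211 rad, φ₂ = -0.6540 rad, and Δλ = -2.2401 rad.
Haversine: a = sin²(Δφ/2) + cos φ₁ cos φ₂ sin²(Δλ/2) = 0.0135 + (0.9126)(0.7937)(0.8102) = 0.60036.
Central angle c = 2·arcsin(√a) = 1.77289 rad.
Distance = R·c = 1737.4 × 1.7729 ≈ 3080 km.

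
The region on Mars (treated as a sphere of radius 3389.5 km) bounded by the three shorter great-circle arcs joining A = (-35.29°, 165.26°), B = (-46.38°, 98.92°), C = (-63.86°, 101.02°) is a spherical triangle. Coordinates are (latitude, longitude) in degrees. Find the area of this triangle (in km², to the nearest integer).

Side lengths (central angles): a = 0.3058, b = 0.8300, c = 0.8708 rad; semiperimeter s = 1.0033.
By l'Huilier's theorem, tan(E/4) = √[tan(s/2) tan((s−a)/2) tan((s−b)/2) tan((s−c)/2)], giving spherical excess E = 0.1355 rad.
Area = E·R² = 0.1355 × (3389.5)² ≈ 1557096 km².

1557096 km²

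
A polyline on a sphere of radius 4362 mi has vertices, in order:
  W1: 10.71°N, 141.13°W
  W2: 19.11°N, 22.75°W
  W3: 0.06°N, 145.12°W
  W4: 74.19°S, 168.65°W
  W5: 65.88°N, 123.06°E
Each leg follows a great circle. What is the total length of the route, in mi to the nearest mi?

Leg W1→W2: central angle 1.9611 rad, distance 8554.3 mi.
Leg W2→W3: central angle 2.1008 rad, distance 9163.7 mi.
Leg W3→W4: central angle 1.3194 rad, distance 5755.1 mi.
Leg W4→W5: central angle 2.5625 rad, distance 11177.8 mi.
Total: 8554.3 + 9163.7 + 5755.1 + 11177.8 ≈ 34651 mi.

34651 mi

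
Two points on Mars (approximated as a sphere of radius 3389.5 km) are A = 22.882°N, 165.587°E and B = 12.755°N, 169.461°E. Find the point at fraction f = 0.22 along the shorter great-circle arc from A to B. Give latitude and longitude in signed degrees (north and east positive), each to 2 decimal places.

The central angle between A and B is δ = 0.1881 rad.
With f = 0.22, the slerp weights are sin((1−f)δ)/sin δ = 0.7818 and sin(fδ)/sin δ = 0.2212.
Weighted sum of the unit vectors: (0.7818)·(-0.8923,0.2293,0.3888) + (0.2212)·(-0.9589,0.1784,0.2208) = (-0.9098, 0.2188, 0.3528).
Converting back: φ = atan2(z, √(x²+y²)) = 20.66°, λ = atan2(y, x) = 166.48°.

20.66°, 166.48°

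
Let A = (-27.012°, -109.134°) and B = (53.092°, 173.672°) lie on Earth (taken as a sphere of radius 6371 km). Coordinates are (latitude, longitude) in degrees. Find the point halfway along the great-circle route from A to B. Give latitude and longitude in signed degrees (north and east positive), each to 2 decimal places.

16.32°, -138.90°

Central angle δ = 1.8179 rad. Interpolating on the sphere with fraction f = 0.5:
P = [sin((1−f)δ)·A + sin(fδ)·B] / sin δ = 0.8136·A + 0.8136·B in Cartesian coordinates,
giving P = (-0.7232, -0.6309, 0.2810), i.e. latitude 16.32°, longitude -138.90°.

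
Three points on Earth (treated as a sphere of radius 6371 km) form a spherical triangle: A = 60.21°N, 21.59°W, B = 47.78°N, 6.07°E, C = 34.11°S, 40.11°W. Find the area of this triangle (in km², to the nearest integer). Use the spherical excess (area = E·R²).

Side lengths (central angles): a = 1.6009, b = 1.6676, c = 0.3528 rad; semiperimeter s = 1.8106.
By l'Huilier's theorem, tan(E/4) = √[tan(s/2) tan((s−a)/2) tan((s−b)/2) tan((s−c)/2)], giving spherical excess E = 0.3695 rad.
Area = E·R² = 0.3695 × (6371)² ≈ 14996174 km².

14996174 km²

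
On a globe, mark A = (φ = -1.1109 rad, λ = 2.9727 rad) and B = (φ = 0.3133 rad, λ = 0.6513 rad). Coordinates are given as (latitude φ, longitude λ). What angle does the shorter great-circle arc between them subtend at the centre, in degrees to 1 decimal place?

124.3°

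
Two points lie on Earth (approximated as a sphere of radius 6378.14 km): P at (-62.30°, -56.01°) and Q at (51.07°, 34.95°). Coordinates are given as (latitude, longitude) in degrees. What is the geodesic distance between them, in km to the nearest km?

In radians: φ₁ = -1.0873, φ₂ = 0.8913, Δλ = 90.960° = 1.5876 rad.
cos c = sin φ₁ sin φ₂ + cos φ₁ cos φ₂ cos Δλ = (-0.8854)(0.7779) + (0.4648)(0.6284)(-0.0168) = -0.69365,
so c = arccos(-0.69365) = 2.33735 rad.
Distance = R·c = 6378.14 × 2.3373 ≈ 14908 km.

14908 km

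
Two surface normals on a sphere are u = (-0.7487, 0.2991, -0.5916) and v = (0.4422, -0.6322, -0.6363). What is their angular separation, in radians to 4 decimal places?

1.7150 rad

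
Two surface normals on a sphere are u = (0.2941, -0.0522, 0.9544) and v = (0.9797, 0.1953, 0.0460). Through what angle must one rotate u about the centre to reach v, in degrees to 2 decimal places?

71.23°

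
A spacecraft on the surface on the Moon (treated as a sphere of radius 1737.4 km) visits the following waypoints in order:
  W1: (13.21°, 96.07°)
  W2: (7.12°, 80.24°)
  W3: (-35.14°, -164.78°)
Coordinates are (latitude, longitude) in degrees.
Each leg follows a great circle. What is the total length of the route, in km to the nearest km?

3978 km

Leg W1→W2: central angle 0.2918 rad, distance 507.0 km.
Leg W2→W3: central angle 1.9977 rad, distance 3470.7 km.
Total: 507.0 + 3470.7 ≈ 3978 km.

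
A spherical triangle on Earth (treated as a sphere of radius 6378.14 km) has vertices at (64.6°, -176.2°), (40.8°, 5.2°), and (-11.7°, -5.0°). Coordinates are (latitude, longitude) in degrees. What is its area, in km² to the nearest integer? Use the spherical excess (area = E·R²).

Side lengths (central angles): a = 0.9310, b = 2.2121, c = 1.3019 rad; semiperimeter s = 2.2225.
By l'Huilier's theorem, tan(E/4) = √[tan(s/2) tan((s−a)/2) tan((s−b)/2) tan((s−c)/2)], giving spherical excess E = 0.2501 rad.
Area = E·R² = 0.2501 × (6378.14)² ≈ 10174843 km².

10174843 km²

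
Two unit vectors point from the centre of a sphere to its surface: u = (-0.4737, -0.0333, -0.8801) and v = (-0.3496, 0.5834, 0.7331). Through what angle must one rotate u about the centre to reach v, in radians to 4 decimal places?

u·v = -0.4990; |u| = 1.0000, |v| = 1.0000.
cos θ = (u·v)/(|u||v|) = -0.4990, so θ = 2.0932 rad.

2.0932 rad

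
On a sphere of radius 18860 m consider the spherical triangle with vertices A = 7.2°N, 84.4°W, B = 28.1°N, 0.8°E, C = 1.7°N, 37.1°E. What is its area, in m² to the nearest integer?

Side lengths (central angles): a = 0.7604, b = 2.1111, c = 1.4381 rad; semiperimeter s = 2.1548.
By l'Huilier's theorem, tan(E/4) = √[tan(s/2) tan((s−a)/2) tan((s−b)/2) tan((s−c)/2)], giving spherical excess E = 0.4496 rad.
Area = E·R² = 0.4496 × (18860)² ≈ 159922546 m².

159922546 m²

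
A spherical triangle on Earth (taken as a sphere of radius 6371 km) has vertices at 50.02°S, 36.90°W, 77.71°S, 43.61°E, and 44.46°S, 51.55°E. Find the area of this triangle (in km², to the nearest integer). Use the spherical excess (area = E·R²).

Side lengths (central angles): a = 0.5830, b = 0.9895, c = 0.6900 rad; semiperimeter s = 1.1312.
By l'Huilier's theorem, tan(E/4) = √[tan(s/2) tan((s−a)/2) tan((s−b)/2) tan((s−c)/2)], giving spherical excess E = 0.2130 rad.
Area = E·R² = 0.2130 × (6371)² ≈ 8646883 km².

8646883 km²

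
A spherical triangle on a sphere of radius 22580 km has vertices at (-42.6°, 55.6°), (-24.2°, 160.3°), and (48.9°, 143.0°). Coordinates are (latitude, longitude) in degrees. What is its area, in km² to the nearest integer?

756089780 km²

Side lengths (central angles): a = 1.3041, b = 2.0807, c = 1.4635 rad; semiperimeter s = 2.4241.
By l'Huilier's theorem, tan(E/4) = √[tan(s/2) tan((s−a)/2) tan((s−b)/2) tan((s−c)/2)], giving spherical excess E = 1.4829 rad.
Area = E·R² = 1.4829 × (22580)² ≈ 756089780 km².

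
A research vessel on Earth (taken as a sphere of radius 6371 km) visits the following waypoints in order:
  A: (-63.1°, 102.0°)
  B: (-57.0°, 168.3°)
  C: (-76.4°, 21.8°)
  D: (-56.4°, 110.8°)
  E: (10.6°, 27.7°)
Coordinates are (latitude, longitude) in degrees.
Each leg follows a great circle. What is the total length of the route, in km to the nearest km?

23104 km

Leg A→B: central angle 0.5605 rad, distance 3571.2 km.
Leg B→C: central angle 0.7836 rad, distance 4992.5 km.
Leg C→D: central angle 0.6235 rad, distance 3972.3 km.
Leg D→E: central angle 1.6588 rad, distance 10568.1 km.
Total: 3571.2 + 4992.5 + 3972.3 + 10568.1 ≈ 23104 km.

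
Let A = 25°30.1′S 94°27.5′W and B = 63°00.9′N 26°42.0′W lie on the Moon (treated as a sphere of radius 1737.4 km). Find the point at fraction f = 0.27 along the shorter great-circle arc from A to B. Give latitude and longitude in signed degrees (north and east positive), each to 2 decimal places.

0.00°, -82.82°

The central angle between A and B is δ = 1.8015 rad.
With f = 0.27, the slerp weights are sin((1−f)δ)/sin δ = 0.9938 and sin(fδ)/sin δ = 0.4802.
Weighted sum of the unit vectors: (0.9938)·(-0.0702,-0.8998,-0.4305) + (0.4802)·(0.4054,-0.2039,0.8911) = (0.1249, -0.9922, 0.0000).
Converting back: φ = atan2(z, √(x²+y²)) = 0.00°, λ = atan2(y, x) = -82.82°.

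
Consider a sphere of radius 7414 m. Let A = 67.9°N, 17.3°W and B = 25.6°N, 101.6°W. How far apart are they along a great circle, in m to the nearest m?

In radians: φ₁ = 1.1851, φ₂ = 0.4468, Δλ = -84.300° = -1.4713 rad.
cos c = sin φ₁ sin φ₂ + cos φ₁ cos φ₂ cos Δλ = (0.9265)(0.4321) + (0.3762)(0.9018)(0.0993) = 0.43404,
so c = arccos(0.43404) = 1.12183 rad.
Distance = R·c = 7414 × 1.1218 ≈ 8317 m.

8317 m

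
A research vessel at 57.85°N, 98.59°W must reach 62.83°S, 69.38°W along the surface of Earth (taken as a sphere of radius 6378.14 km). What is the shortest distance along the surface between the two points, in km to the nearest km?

Let φ₁ = 1.0097 rad, φ₂ = -1.0966 rad, and Δλ = 0.5098 rad.
Haversine: a = sin²(Δφ/2) + cos φ₁ cos φ₂ sin²(Δλ/2) = 0.7551 + (0.5321)(0.4566)(0.0636) = 0.77057.
Central angle c = 2·arcsin(√a) = 2.14259 rad.
Distance = R·c = 6378.14 × 2.1426 ≈ 13666 km.

13666 km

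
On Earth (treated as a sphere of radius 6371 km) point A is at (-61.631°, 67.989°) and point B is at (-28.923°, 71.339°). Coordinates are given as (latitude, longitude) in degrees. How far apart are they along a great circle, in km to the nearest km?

With latitudes φ₁ = -61.631°, φ₂ = -28.923° and longitude difference Δλ = 3.350°:
Haversine: a = sin²(Δφ/2) + cos φ₁ cos φ₂ sin²(Δλ/2) = 0.0793 + (0.4751)(0.8753)(0.0009) = 0.07964.
Central angle c = 2·arcsin(√a) = 0.57218 rad.
Distance = R·c = 6371 × 0.5722 ≈ 3645 km.

3645 km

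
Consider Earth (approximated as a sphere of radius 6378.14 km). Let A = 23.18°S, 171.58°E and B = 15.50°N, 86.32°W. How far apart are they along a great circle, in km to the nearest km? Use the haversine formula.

11901 km

In radians: φ₁ = -0.4046, φ₂ = 0.2705, Δλ = 102.100° = 1.7820 rad.
Haversine: a = sin²(Δφ/2) + cos φ₁ cos φ₂ sin²(Δλ/2) = 0.1097 + (0.9193)(0.9636)(0.6048) = 0.64544.
Central angle c = 2·arcsin(√a) = 1.86594 rad.
Distance = R·c = 6378.14 × 1.8659 ≈ 11901 km.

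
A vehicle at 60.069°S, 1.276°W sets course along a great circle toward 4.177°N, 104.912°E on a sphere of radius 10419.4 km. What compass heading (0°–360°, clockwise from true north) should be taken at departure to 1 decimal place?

Δλ = 106.188° = 1.8533 rad.
y = sin Δλ · cos φ₂ = (0.9604)(0.9973) = 0.9578
x = cos φ₁ sin φ₂ − sin φ₁ cos φ₂ cos Δλ = (0.4990)(0.0728) − (-0.8666)(0.9973)(-0.2788) = -0.2046
θ = atan2(y, x) = 102.06°, so the bearing is 102.1°.

102.1°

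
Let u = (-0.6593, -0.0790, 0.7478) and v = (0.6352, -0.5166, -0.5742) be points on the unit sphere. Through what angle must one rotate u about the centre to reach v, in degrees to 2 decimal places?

u·v = -0.8074; |u| = 1.0001, |v| = 1.0000.
cos θ = (u·v)/(|u||v|) = -0.8073, so θ = 143.83°.

143.83°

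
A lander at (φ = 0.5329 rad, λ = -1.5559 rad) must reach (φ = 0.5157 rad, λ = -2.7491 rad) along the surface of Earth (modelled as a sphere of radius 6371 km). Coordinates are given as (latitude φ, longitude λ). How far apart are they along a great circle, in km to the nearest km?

6473 km

Let φ₁ = 0.5329 rad, φ₂ = 0.5157 rad, and Δλ = -1.1932 rad.
cos c = sin φ₁ sin φ₂ + cos φ₁ cos φ₂ cos Δλ = (0.5080)(0.4931) + (0.8613)(0.8699)(0.3687) = 0.52680,
so c = arccos(0.52680) = 1.01597 rad.
Distance = R·c = 6371 × 1.0160 ≈ 6473 km.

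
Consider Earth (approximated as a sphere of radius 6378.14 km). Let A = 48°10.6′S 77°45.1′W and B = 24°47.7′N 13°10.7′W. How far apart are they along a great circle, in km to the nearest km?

With latitudes φ₁ = -48.177°, φ₂ = 24.795° and longitude difference Δλ = 64.573°:
cos c = sin φ₁ sin φ₂ + cos φ₁ cos φ₂ cos Δλ = (-0.7452)(0.4194) + (0.6668)(0.9078)(0.4294) = -0.05260,
so c = arccos(-0.05260) = 1.62342 rad.
Distance = R·c = 6378.14 × 1.6234 ≈ 10354 km.

10354 km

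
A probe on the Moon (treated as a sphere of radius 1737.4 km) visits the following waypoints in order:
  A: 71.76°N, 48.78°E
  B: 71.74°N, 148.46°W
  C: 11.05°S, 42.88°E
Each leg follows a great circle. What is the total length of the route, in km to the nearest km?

Leg A→B: central angle 0.6296 rad, distance 1093.9 km.
Leg B→C: central angle 2.0755 rad, distance 3605.9 km.
Total: 1093.9 + 3605.9 ≈ 4700 km.

4700 km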